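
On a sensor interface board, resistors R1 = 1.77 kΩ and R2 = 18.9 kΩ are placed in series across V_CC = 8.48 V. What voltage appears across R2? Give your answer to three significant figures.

V ≈ 7.75 V

ΣR = 1.77 + 18.9 = 20.67 kΩ.
By the voltage-divider rule, V = 8.48 × 18.90/20.67 = 7.754 V.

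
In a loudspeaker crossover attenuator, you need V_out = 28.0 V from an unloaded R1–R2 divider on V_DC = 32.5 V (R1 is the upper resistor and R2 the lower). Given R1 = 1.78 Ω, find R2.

R2 ≈ 11.1 Ω

V_out/V_DC = R2/(R1+R2) = 0.8615.
R2 = R1 · 0.8615/(1 − 0.8615) = 11.08 Ω.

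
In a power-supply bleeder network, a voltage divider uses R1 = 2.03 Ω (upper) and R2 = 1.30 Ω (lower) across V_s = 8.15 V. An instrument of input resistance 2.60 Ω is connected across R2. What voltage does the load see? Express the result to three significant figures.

V_out ≈ 2.44 V

First combine the lower leg with the load: R2 ‖ R_L = 0.8667 Ω.
Voltage divider with the loaded lower leg: V_out = 8.15 × 0.8667/(2.03 + 0.8667) = 8.15 × 0.2992 = 2.438 V.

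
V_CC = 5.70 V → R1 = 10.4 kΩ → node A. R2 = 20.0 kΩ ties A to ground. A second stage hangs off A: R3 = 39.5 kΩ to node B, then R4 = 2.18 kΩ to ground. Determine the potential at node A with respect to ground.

V_A ≈ 3.22 V

Node A sees R2 in parallel with the series input of stage 2, R3 + R4 = 41.68 kΩ.
R2 ‖ (R3+R4) = 13.51 kΩ.
First divider: V_A = V_CC · 13.51/(10.4 + 13.51) = 3.221 V.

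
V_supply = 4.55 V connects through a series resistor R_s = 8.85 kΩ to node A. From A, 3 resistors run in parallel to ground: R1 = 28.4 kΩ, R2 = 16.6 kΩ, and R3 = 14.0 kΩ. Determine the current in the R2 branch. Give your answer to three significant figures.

I ≈ 0.111 mA

Equivalent of the parallel group: R_p = 5.992 kΩ.
V_A = 4.55 × 5.992/14.84 = 1.837 V.
I(R2) = V_A / R2 = 1.837/16.6 = 0.1107 mA.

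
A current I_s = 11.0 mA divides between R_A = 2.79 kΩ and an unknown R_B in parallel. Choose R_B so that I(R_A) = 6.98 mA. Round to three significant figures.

R_B ≈ 4.84 kΩ

Two-branch current divider: I_A = I_s · R_B/(R_A + R_B).
6.98/11.0 = R_B/(R_A + R_B) → R_B = R_A · (0.6345)/(1 − 0.6345) = 2.79 × 1.736 = 4.844 kΩ.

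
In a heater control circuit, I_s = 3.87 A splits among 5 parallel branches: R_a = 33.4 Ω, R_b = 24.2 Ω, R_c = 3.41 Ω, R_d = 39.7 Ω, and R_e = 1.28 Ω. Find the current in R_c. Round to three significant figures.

Total conductance ΣG = 1/33.4 + 1/24.2 + 1/3.41 + 1/39.7 + 1/1.28 = 1.171 (units of 1/Ω).
By the current-divider rule, I = I_s · G_k/ΣG = 3.87 × 0.2504 = 0.9692 A.

I ≈ 0.969 A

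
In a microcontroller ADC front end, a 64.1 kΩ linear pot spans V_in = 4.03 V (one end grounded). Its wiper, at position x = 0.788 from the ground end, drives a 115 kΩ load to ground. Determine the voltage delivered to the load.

V_out ≈ 2.91 V

Split the track: R_lower = x·R_p = 50.51 kΩ, R_upper = (1−x)·R_p = 13.59 kΩ.
R_L loads the lower segment: effective lower R = 35.10 kΩ.
Then V_out = V_in · 35.10/(13.59 + 35.10) = 2.905 V.
(Unloaded: V_out = x·V_in = 3.18 V.)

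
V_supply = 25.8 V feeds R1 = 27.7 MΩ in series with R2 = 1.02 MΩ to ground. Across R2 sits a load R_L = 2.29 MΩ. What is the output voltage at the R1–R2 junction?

V_out ≈ 0.641 V

First combine the lower leg with the load: R2 ‖ R_L = 0.7057 MΩ.
Now apply the divider: V_out = 25.8 × 0.02484 = 0.6409 V.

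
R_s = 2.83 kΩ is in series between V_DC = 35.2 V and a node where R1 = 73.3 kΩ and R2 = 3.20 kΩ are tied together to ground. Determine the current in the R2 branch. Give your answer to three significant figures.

I ≈ 5.72 mA

Combine the parallel branches: R_p = (1/73.3 + 1/3.20)⁻¹ = 3.066 kΩ.
V_A by voltage divider: V_A = 35.2 × 3.066/(2.83 + 3.066) = 18.30 V.
I(R2) = V_A / R2 = 18.30/3.20 = 5.720 mA.
(Equivalently: I_total = 5.970 mA, then current-divider fraction G_k/ΣG = 0.9582.)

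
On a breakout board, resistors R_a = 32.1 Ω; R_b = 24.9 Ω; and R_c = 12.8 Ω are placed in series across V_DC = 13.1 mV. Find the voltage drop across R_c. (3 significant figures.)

Series total: ΣR = 32.1 + 24.9 + 12.8 = 69.80 Ω.
Voltage divider: V = V_DC · (12.80 / 69.80) = 13.1 × 0.1834 = 2.402 mV.

V ≈ 2.40 mV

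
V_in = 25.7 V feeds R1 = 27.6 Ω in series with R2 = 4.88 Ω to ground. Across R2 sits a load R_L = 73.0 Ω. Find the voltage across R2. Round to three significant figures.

V_out ≈ 3.65 V

First combine the lower leg with the load: R2 ‖ R_L = 4.574 Ω.
Voltage divider with the loaded lower leg: V_out = 25.7 × 4.574/(27.6 + 4.574) = 25.7 × 0.1422 = 3.654 V.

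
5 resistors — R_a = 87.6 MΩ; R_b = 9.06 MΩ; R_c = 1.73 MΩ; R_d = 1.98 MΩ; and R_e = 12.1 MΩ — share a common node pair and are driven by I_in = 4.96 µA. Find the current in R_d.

ΣG = 1/87.6 + 1/9.06 + 1/1.73 + 1/1.98 + 1/12.1 = 1.288.
By the current-divider rule, I = I_in · G_k/ΣG = 4.96 × 0.3923 = 1.946 µA.

I ≈ 1.95 µA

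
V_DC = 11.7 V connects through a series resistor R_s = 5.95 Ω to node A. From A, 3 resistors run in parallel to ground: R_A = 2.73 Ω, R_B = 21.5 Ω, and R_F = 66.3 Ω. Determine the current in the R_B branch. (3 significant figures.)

I ≈ 0.153 A

Equivalent of the parallel group: R_p = 2.337 Ω.
Node voltage V_A = V_DC · R_p/(R_s + R_p) = 11.7 × 0.2820 = 3.300 V.
I(R_B) = V_A / R_B = 3.300/21.5 = 0.1535 A.
(Equivalently: I_total = 1.412 A, then current-divider fraction G_k/ΣG = 0.1087.)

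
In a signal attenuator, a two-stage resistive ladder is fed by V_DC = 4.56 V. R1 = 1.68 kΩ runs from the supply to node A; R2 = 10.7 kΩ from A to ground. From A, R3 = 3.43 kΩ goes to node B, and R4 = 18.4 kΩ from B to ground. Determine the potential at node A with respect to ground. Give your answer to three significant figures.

V_A ≈ 3.70 V

Looking into the second stage from A: R3 + R4 = 21.83 kΩ appears in parallel with R2.
R2 ‖ (R3+R4) = 7.180 kΩ.
V_A = 4.56 × 7.180/(1.68 + 7.180) = 3.695 V.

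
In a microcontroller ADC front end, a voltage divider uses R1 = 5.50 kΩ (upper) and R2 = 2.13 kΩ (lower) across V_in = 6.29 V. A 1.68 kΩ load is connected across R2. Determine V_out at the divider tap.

V_out ≈ 0.917 V

R2 ‖ R_L = (2.13 × 1.68)/(2.13 + 1.68) = 0.9392 kΩ.
Then V_out = V_in · R2'/(R1 + R2') = 6.29 × 0.9392/6.439 = 0.9174 V.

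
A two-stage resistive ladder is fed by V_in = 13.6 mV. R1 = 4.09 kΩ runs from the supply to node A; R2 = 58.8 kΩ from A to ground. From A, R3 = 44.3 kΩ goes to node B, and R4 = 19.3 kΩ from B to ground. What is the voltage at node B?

V_B ≈ 3.64 mV

Node A sees R2 in parallel with the series input of stage 2, R3 + R4 = 63.60 kΩ.
R2 ‖ (R3+R4) = 30.55 kΩ.
First divider: V_A = V_in · 30.55/(4.09 + 30.55) = 11.99 mV.
Then the unloaded second divider: V_B = V_A × R4/(R3+R4) = 11.99 × 0.3035 = 3.640 mV.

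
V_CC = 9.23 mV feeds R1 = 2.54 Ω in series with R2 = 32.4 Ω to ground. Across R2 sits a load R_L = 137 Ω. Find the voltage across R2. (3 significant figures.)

R2 ‖ R_L = (32.4 × 137)/(32.4 + 137) = 26.20 Ω.
Now apply the divider: V_out = 9.23 × 0.9116 = 8.414 mV.
(Unloaded it would be 8.56 mV; the load pulls it down.)

V_out ≈ 8.41 mV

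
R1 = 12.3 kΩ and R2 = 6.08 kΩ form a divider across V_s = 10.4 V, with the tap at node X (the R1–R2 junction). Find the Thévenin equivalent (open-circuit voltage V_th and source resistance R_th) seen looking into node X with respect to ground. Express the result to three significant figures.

With X open, the divider is unloaded: V_th = 10.4 × 6.08/18.38 = 3.440 V.
Looking into X with the source shorted: R_th = R1·R2/(R1+R2) = 12.30 × 6.08/18.38 = 4.069 kΩ.

V_th ≈ 3.44 V, R_th ≈ 4.07 kΩ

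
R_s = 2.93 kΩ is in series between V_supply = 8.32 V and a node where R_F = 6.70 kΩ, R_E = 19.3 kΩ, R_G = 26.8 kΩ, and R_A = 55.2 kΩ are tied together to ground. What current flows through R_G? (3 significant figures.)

Parallel bank: R_p = 1/(1/6.70 + 1/19.3 + 1/26.8 + 1/55.2) = 3.899 kΩ.
V_A = 8.32 × 3.899/6.829 = 4.750 V.
I(R_G) = V_A / R_G = 4.750/26.8 = 0.1772 mA.

I ≈ 0.177 mA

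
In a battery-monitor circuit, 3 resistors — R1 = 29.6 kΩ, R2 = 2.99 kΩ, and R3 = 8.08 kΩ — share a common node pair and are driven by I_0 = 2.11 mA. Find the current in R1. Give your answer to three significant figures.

Conductances: ΣG = 1/29.6 + 1/2.99 + 1/8.08 = 0.4920 (1/kΩ).
Current divider: I(R1) = I_0 · G_k/ΣG = 2.11 × (0.03378/0.4920) = 2.11 × 0.06867 = 0.1449 mA.

I ≈ 0.145 mA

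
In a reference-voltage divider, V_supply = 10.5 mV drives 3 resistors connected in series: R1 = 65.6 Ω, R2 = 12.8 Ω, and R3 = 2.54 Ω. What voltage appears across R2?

V ≈ 1.66 mV

Series total: ΣR = 65.6 + 12.8 + 2.54 = 80.94 Ω.
Voltage divider: V = V_supply · (12.80 / 80.94) = 10.5 × 0.1581 = 1.660 mV.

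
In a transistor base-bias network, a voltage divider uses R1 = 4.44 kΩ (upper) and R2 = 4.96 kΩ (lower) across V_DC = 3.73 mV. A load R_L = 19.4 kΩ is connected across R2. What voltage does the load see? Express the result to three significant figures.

V_out ≈ 1.76 mV

First combine the lower leg with the load: R2 ‖ R_L = 3.950 kΩ.
Voltage divider with the loaded lower leg: V_out = 3.73 × 3.950/(4.44 + 3.950) = 3.73 × 0.4708 = 1.756 mV.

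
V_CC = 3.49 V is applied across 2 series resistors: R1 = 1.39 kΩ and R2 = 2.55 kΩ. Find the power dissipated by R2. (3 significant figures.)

Series current I = V_CC/ΣR = 3.49/3.940 = 0.8858 mA.
P(R2) = I²·R2 = (0.8858)² × 2.55 = 2.001 mW.

P ≈ 2.00 mW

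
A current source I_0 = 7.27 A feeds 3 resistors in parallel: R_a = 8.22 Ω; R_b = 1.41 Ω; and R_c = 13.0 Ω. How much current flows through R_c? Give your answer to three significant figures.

ΣG = 1/8.22 + 1/1.41 + 1/13.0 = 0.9078.
Current divider: I(R_c) = I_0 · G_k/ΣG = 7.27 × (0.07692/0.9078) = 7.27 × 0.08474 = 0.6160 A.

I ≈ 0.616 A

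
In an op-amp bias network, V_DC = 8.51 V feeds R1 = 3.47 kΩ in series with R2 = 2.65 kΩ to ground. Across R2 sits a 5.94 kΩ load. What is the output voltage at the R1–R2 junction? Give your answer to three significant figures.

V_out ≈ 2.94 V

R2 ‖ R_L = (2.65 × 5.94)/(2.65 + 5.94) = 1.832 kΩ.
Voltage divider with the loaded lower leg: V_out = 8.51 × 1.832/(3.47 + 1.832) = 8.51 × 0.3456 = 2.941 V.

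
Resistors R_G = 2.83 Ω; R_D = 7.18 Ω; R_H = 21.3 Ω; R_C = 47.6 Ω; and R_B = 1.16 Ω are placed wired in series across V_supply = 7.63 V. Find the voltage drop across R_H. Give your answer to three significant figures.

Series total: ΣR = 2.83 + 7.18 + 21.3 + 47.6 + 1.16 = 80.07 Ω.
V = V_supply · R/ΣR = 7.63 × 0.2660 = 2.030 V.

V ≈ 2.03 V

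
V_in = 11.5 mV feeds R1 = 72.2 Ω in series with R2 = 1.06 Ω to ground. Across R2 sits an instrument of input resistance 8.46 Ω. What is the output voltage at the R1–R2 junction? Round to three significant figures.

The load sits in parallel with R2, giving an effective lower resistance R2' = R2·R_L/(R2+R_L) = 0.9420 Ω.
Voltage divider with the loaded lower leg: V_out = 11.5 × 0.9420/(72.2 + 0.9420) = 11.5 × 0.01288 = 0.1481 mV.

V_out ≈ 0.148 mV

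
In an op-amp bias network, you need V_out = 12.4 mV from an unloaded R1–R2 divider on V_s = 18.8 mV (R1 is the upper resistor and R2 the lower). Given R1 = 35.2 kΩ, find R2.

R2 ≈ 68.2 kΩ

Required fraction k = V_out/V_s = 0.6596.
R2 = R1 · 0.6596/(1 − 0.6596) = 68.20 kΩ.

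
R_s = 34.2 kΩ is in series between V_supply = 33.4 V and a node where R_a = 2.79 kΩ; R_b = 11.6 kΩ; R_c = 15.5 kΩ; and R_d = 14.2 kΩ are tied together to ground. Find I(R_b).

I ≈ 0.138 mA

Equivalent of the parallel group: R_p = 1.725 kΩ.
Node voltage V_A = V_supply · R_p/(R_s + R_p) = 33.4 × 0.04803 = 1.604 V.
I(R_b) = V_A / R_b = 1.604/11.6 = 0.1383 mA.
(Check via current divider: I_total = 0.9297 mA; share G_k/ΣG = 0.1487 → same result.)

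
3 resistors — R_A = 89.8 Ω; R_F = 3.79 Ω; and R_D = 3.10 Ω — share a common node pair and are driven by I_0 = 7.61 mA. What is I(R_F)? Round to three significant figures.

I ≈ 3.36 mA

Total conductance ΣG = 1/89.8 + 1/3.79 + 1/3.10 = 0.5976 (units of 1/Ω).
Current divider: I(R_F) = I_0 · G_k/ΣG = 7.61 × (0.2639/0.5976) = 7.61 × 0.4415 = 3.360 mA.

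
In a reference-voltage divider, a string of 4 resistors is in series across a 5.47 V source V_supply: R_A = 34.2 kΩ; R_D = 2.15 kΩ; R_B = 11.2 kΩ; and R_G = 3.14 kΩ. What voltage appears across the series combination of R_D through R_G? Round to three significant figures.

ΣR = 34.2 + 2.15 + 11.2 + 3.14 = 50.69 kΩ.
R_{R_D..R_G} = 2.15 + 11.2 + 3.14 = 16.49 kΩ.
By the voltage-divider rule, V = 5.47 × 16.49/50.69 = 1.779 V.

V ≈ 1.78 V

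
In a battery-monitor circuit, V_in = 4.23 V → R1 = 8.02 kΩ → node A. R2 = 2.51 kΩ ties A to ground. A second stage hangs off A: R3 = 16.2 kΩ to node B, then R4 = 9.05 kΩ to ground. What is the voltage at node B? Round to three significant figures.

Looking into the second stage from A: R3 + R4 = 25.25 kΩ appears in parallel with R2.
Effective lower resistance at A: R2 ‖ 25.25 = 2.283 kΩ.
First divider: V_A = V_in · 2.283/(8.02 + 2.283) = 0.9373 V.
V_B = V_A × 0.3584 = 0.3360 V.

V_B ≈ 0.336 V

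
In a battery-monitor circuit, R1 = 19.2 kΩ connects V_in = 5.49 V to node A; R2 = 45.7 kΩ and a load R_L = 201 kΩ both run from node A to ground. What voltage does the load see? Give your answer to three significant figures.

R2 ‖ R_L = (45.7 × 201)/(45.7 + 201) = 37.23 kΩ.
Voltage divider with the loaded lower leg: V_out = 5.49 × 37.23/(19.2 + 37.23) = 5.49 × 0.6598 = 3.622 V.
(Unloaded it would be 3.87 V; the load pulls it down.)

V_out ≈ 3.62 V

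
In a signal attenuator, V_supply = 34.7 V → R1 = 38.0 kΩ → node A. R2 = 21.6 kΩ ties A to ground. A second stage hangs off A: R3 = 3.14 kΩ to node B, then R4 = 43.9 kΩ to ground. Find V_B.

V_B ≈ 9.08 V

The second stage (R3 + R4 = 47.04 kΩ) loads node A in parallel with R2.
R2 ‖ (R3+R4) = 14.80 kΩ.
First divider: V_A = V_supply · 14.80/(38.0 + 14.80) = 9.728 V.
V_B = V_A × 0.9332 = 9.078 V.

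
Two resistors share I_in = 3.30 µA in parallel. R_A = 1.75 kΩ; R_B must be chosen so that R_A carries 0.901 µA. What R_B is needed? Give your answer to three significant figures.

The fraction through R_A equals R_B/(R_A+R_B).
0.901/3.30 = R_B/(R_A + R_B) → R_B = R_A · (0.2730)/(1 − 0.2730) = 1.75 × 0.3756 = 0.6573 kΩ.

R_B ≈ 0.657 kΩ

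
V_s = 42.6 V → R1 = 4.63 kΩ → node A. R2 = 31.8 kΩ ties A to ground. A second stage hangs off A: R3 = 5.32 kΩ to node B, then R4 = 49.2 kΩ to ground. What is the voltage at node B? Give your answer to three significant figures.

V_B ≈ 31.2 V

The second stage (R3 + R4 = 54.52 kΩ) loads node A in parallel with R2.
R2 ‖ (R3+R4) = 20.08 kΩ.
So V_A = 42.6 × 0.8127 = 34.62 V.
V_B = V_A × 0.9024 = 31.24 V.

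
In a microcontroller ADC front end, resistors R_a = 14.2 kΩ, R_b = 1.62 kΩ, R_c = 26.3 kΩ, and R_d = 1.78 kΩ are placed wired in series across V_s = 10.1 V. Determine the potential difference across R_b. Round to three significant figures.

Series total: ΣR = 14.2 + 1.62 + 26.3 + 1.78 = 43.90 kΩ.
V = V_s · R/ΣR = 10.1 × 0.03690 = 0.3727 V.

V ≈ 0.373 V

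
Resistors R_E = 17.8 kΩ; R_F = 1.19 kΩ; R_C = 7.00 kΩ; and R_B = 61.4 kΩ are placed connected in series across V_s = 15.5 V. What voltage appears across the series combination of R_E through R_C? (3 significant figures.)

Series total: ΣR = 17.8 + 1.19 + 7.00 + 61.4 = 87.39 kΩ.
R_{R_E..R_C} = 17.8 + 1.19 + 7.00 = 25.99 kΩ.
By the voltage-divider rule, V = 15.5 × 25.99/87.39 = 4.610 V.

V ≈ 4.61 V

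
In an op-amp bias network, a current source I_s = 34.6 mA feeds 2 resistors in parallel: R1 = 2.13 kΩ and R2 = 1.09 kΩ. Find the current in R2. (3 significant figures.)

With just two branches, the current splits inversely with resistance.
So I = 34.6 × 2.13/3.220 = 22.89 mA.

I ≈ 22.9 mA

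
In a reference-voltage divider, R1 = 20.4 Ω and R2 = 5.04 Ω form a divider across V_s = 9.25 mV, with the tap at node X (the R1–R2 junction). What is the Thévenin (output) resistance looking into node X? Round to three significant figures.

With V_s suppressed (replaced by a short), R_th = R1 ‖ R2 = (20.40 × 5.04)/(20.40 + 5.04) = 4.042 Ω.

R_th ≈ 4.04 Ω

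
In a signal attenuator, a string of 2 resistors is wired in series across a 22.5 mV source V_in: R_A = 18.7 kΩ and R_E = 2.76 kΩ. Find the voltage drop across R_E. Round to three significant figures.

Series total: ΣR = 18.7 + 2.76 = 21.46 kΩ.
Voltage divider: V = V_in · (2.760 / 21.46) = 22.5 × 0.1286 = 2.894 mV.

V ≈ 2.89 mV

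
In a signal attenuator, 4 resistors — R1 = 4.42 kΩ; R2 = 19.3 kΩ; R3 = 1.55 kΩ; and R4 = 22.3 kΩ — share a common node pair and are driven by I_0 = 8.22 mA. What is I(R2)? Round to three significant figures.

I ≈ 0.440 mA

Conductances: ΣG = 1/4.42 + 1/19.3 + 1/1.55 + 1/22.3 = 0.9681 (1/kΩ).
R2 takes the fraction G_k/ΣG = 0.05181/0.9681 = 0.05352, so I = 8.22 × 0.05352 = 0.4400 mA.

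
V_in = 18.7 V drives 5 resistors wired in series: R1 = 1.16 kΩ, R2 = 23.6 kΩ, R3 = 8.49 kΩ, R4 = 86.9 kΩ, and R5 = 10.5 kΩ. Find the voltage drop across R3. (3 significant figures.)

V ≈ 1.22 V

Total series resistance ΣR = 1.16 + 23.6 + 8.49 + 86.9 + 10.5 = 130.7 kΩ.
By the voltage-divider rule, V = 18.7 × 8.490/130.7 = 1.215 V.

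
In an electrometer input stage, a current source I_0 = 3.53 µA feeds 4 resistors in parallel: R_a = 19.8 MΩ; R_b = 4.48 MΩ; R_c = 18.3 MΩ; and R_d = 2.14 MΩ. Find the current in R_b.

I ≈ 0.990 µA

Conductances: ΣG = 1/19.8 + 1/4.48 + 1/18.3 + 1/2.14 = 0.7957 (1/MΩ).
R_b takes the fraction G_k/ΣG = 0.2232/0.7957 = 0.2805, so I = 3.53 × 0.2805 = 0.9903 µA.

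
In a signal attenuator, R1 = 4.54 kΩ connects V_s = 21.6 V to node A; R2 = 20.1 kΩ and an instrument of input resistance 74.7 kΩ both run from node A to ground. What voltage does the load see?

V_out ≈ 16.8 V

First combine the lower leg with the load: R2 ‖ R_L = 15.84 kΩ.
Voltage divider with the loaded lower leg: V_out = 21.6 × 15.84/(4.54 + 15.84) = 21.6 × 0.7772 = 16.79 V.
(Unloaded it would be 17.6 V; the load pulls it down.)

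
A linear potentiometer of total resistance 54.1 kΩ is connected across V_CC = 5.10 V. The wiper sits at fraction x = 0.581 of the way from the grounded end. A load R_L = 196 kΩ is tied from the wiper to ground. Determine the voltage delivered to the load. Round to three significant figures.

The pot divides into 22.67 kΩ above the wiper and 31.43 kΩ below.
Lower segment in parallel with the load: 31.43 ‖ 196 = 27.09 kΩ.
Then V_out = V_CC · 27.09/(22.67 + 27.09) = 2.777 V.

V_out ≈ 2.78 V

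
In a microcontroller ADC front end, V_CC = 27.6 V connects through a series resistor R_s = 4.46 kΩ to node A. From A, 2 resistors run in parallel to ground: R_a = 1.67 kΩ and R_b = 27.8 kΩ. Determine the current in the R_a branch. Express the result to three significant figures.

I ≈ 4.31 mA

Parallel bank: R_p = 1/(1/1.67 + 1/27.8) = 1.575 kΩ.
V_A = 27.6 × 1.575/6.035 = 7.204 V.
Branch current I = V_A/R_a = 7.204/1.67 = 4.314 mA.
(Equivalently: I_total = 4.573 mA, then current-divider fraction G_k/ΣG = 0.9433.)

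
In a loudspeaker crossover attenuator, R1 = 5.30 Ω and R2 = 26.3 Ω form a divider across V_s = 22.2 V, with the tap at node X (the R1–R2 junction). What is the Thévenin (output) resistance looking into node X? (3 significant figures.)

R_th ≈ 4.41 Ω

Zeroing V_s shorts the top of R1 to ground, so R_th = R1 ‖ R2 = 4.411 Ω.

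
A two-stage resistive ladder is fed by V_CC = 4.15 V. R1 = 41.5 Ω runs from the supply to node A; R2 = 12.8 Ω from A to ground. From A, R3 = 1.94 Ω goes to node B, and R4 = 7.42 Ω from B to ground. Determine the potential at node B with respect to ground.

V_B ≈ 0.379 V

The second stage (R3 + R4 = 9.360 Ω) loads node A in parallel with R2.
R2 ‖ (R3+R4) = 5.406 Ω.
V_A = 4.15 × 5.406/(41.5 + 5.406) = 0.4783 V.
V_B = V_A × 0.7927 = 0.3792 V.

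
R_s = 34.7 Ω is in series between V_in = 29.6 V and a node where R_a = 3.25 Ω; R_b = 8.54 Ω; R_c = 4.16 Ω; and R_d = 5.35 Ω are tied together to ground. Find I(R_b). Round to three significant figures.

I ≈ 0.113 A

Parallel bank: R_p = 1/(1/3.25 + 1/8.54 + 1/4.16 + 1/5.35) = 1.174 Ω.
V_A = 29.6 × 1.174/35.87 = 0.9683 V.
Branch current I = V_A/R_b = 0.9683/8.54 = 0.1134 A.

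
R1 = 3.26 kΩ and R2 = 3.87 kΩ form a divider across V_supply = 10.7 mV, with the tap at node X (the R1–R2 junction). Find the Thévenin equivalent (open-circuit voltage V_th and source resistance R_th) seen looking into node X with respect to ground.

V_th ≈ 5.81 mV, R_th ≈ 1.77 kΩ

Open-circuit (no load on X): V_th = V_supply · R2/(R1 + R2) = 10.7 × 3.87/(3.260 + 3.87) = 5.808 mV.
Looking into X with the source shorted: R_th = R1·R2/(R1+R2) = 3.260 × 3.87/7.130 = 1.769 kΩ.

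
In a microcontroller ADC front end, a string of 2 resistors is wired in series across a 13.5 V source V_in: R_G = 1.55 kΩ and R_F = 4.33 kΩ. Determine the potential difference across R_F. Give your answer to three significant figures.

Total series resistance ΣR = 1.55 + 4.33 = 5.880 kΩ.
V = V_in · R/ΣR = 13.5 × 0.7364 = 9.941 V.

V ≈ 9.94 V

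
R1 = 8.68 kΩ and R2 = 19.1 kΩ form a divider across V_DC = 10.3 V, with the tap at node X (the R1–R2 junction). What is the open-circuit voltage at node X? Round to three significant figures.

Open-circuit (no load on X): V_th = V_DC · R2/(R1 + R2) = 10.3 × 19.1/(8.680 + 19.1) = 7.082 V.

V_th ≈ 7.08 V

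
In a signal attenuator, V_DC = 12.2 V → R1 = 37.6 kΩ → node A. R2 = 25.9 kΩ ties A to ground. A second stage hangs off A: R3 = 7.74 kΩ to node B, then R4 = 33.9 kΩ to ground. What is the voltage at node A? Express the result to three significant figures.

V_A ≈ 3.64 V

Looking into the second stage from A: R3 + R4 = 41.64 kΩ appears in parallel with R2.
R2 ‖ (R3+R4) = 15.97 kΩ.
V_A = 12.2 × 15.97/(37.6 + 15.97) = 3.637 V.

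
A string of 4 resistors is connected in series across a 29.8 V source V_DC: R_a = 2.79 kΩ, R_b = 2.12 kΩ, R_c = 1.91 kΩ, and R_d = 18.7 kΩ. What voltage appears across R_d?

Series total: ΣR = 2.79 + 2.12 + 1.91 + 18.7 = 25.52 kΩ.
Voltage divider: V = V_DC · (18.70 / 25.52) = 29.8 × 0.7328 = 21.84 V.

V ≈ 21.8 V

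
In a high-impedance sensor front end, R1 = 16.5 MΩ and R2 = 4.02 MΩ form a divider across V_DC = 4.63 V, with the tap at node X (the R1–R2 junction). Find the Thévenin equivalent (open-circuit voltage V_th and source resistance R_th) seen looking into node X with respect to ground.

Open-circuit (no load on X): V_th = V_DC · R2/(R1 + R2) = 4.63 × 4.02/(16.50 + 4.02) = 0.9070 V.
Looking into X with the source shorted: R_th = R1·R2/(R1+R2) = 16.50 × 4.02/20.52 = 3.232 MΩ.

V_th ≈ 0.907 V, R_th ≈ 3.23 MΩ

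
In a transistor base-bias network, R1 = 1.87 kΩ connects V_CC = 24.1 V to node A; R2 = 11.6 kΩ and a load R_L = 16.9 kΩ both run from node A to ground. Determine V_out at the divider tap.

V_out ≈ 18.9 V

First combine the lower leg with the load: R2 ‖ R_L = 6.879 kΩ.
Voltage divider with the loaded lower leg: V_out = 24.1 × 6.879/(1.87 + 6.879) = 24.1 × 0.7863 = 18.95 V.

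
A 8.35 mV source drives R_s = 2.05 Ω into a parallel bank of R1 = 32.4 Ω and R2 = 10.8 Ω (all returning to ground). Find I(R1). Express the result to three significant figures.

I ≈ 0.206 mA

Combine the parallel branches: R_p = (1/32.4 + 1/10.8)⁻¹ = 8.100 Ω.
V_A by voltage divider: V_A = 8.35 × 8.100/(2.05 + 8.100) = 6.664 mV.
Branch current I = V_A/R1 = 6.664/32.4 = 0.2057 mA.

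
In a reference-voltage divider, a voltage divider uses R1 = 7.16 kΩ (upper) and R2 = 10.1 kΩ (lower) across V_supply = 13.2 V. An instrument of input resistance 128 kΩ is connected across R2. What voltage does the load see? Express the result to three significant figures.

R2 ‖ R_L = (10.1 × 128)/(10.1 + 128) = 9.361 kΩ.
Voltage divider with the loaded lower leg: V_out = 13.2 × 9.361/(7.16 + 9.361) = 13.2 × 0.5666 = 7.479 V.
(Unloaded it would be 7.72 V; the load pulls it down.)

V_out ≈ 7.48 V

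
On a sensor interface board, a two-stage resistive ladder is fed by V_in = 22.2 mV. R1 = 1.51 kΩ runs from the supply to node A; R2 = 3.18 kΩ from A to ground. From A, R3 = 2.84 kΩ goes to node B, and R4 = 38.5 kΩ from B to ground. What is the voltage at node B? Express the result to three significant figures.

V_B ≈ 13.7 mV

Node A sees R2 in parallel with the series input of stage 2, R3 + R4 = 41.34 kΩ.
Effective lower resistance at A: R2 ‖ 41.34 = 2.953 kΩ.
So V_A = 22.2 × 0.6617 = 14.69 mV.
Then the unloaded second divider: V_B = V_A × R4/(R3+R4) = 14.69 × 0.9313 = 13.68 mV.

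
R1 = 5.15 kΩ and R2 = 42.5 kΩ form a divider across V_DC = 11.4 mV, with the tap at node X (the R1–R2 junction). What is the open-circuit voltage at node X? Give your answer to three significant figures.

With X open, the divider is unloaded: V_th = 11.4 × 42.5/47.65 = 10.17 mV.

V_th ≈ 10.2 mV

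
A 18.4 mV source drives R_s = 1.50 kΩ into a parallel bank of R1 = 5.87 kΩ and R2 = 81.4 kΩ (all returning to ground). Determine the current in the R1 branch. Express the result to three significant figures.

Equivalent of the parallel group: R_p = 5.475 kΩ.
Node voltage V_A = V_DC · R_p/(R_s + R_p) = 18.4 × 0.7850 = 14.44 mV.
I(R1) = V_A / R1 = 14.44/5.87 = 2.460 µA.
(Equivalently: I_total = 2.638 µA, then current-divider fraction G_k/ΣG = 0.9327.)

I ≈ 2.46 µA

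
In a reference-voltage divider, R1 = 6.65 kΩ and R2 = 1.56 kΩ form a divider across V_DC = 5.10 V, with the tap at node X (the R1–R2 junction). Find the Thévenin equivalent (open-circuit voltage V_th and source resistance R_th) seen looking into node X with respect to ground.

Open-circuit (no load on X): V_th = V_DC · R2/(R1 + R2) = 5.10 × 1.56/(6.650 + 1.56) = 0.9691 V.
With V_DC suppressed (replaced by a short), R_th = R1 ‖ R2 = (6.650 × 1.56)/(6.650 + 1.56) = 1.264 kΩ.

V_th ≈ 0.969 V, R_th ≈ 1.26 kΩ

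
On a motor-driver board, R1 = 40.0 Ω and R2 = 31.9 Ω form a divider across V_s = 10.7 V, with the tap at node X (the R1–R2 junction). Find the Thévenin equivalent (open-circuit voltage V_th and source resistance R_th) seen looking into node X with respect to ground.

With X open, the divider is unloaded: V_th = 10.7 × 31.9/71.90 = 4.747 V.
Looking into X with the source shorted: R_th = R1·R2/(R1+R2) = 40.00 × 31.9/71.90 = 17.75 Ω.

V_th ≈ 4.75 V, R_th ≈ 17.7 Ω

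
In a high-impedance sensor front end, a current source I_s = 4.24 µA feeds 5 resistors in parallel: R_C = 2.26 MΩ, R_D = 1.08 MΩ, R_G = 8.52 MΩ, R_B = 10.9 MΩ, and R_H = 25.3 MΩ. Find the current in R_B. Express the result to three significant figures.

Total conductance ΣG = 1/2.26 + 1/1.08 + 1/8.52 + 1/10.9 + 1/25.3 = 1.617 (units of 1/MΩ).
R_B takes the fraction G_k/ΣG = 0.09174/1.617 = 0.05674, so I = 4.24 × 0.05674 = 0.2406 µA.

I ≈ 0.241 µA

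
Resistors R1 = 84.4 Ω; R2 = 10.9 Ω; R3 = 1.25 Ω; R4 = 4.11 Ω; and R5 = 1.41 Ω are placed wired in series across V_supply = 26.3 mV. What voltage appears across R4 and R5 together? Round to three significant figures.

V ≈ 1.42 mV

Total series resistance ΣR = 84.4 + 10.9 + 1.25 + 4.11 + 1.41 = 102.1 Ω.
R_{R4..R5} = 4.11 + 1.41 = 5.520 Ω.
By the voltage-divider rule, V = 26.3 × 5.520/102.1 = 1.422 mV.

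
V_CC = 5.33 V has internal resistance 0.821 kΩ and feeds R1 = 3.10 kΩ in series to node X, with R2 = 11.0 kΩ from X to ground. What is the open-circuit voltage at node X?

V_th ≈ 3.93 V

R1' = 0.821 + 3.10 = 3.921 kΩ (source resistance + R1).
V_th is the unloaded tap voltage: V_CC · R2/(R1'+R2) = 5.33 × 0.7372 = 3.929 V.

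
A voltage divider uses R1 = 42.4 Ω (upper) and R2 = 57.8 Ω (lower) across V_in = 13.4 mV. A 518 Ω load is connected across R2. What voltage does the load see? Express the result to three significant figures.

V_out ≈ 7.38 mV

R2 ‖ R_L = (57.8 × 518)/(57.8 + 518) = 52.00 Ω.
Now apply the divider: V_out = 13.4 × 0.5508 = 7.381 mV.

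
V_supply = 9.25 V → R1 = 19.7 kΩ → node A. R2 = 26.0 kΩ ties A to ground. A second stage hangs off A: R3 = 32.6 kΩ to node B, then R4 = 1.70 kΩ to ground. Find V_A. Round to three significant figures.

Looking into the second stage from A: R3 + R4 = 34.30 kΩ appears in parallel with R2.
Effective lower resistance at A: R2 ‖ 34.30 = 14.79 kΩ.
So V_A = 9.25 × 0.4288 = 3.966 V.

V_A ≈ 3.97 V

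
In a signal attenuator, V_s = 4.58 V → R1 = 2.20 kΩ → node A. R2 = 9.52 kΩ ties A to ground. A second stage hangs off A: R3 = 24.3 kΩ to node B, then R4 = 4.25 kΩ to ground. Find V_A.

V_A ≈ 3.50 V

Looking into the second stage from A: R3 + R4 = 28.55 kΩ appears in parallel with R2.
Effective lower resistance at A: R2 ‖ 28.55 = 7.139 kΩ.
First divider: V_A = V_s · 7.139/(2.20 + 7.139) = 3.501 V.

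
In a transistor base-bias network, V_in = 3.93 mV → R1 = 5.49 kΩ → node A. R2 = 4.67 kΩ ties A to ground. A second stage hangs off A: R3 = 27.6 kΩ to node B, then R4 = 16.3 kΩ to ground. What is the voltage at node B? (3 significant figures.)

V_B ≈ 0.634 mV

The second stage (R3 + R4 = 43.90 kΩ) loads node A in parallel with R2.
R2 ‖ (R3+R4) = 4.221 kΩ.
V_A = 3.93 × 4.221/(5.49 + 4.221) = 1.708 mV.
Stage 2 is unloaded, so V_B = V_A · R4/(R3+R4) = 1.708 × 16.3/43.90 = 0.6343 mV.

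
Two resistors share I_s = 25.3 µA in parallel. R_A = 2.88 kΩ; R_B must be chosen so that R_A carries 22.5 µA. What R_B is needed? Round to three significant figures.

Two-branch current divider: I_A = I_s · R_B/(R_A + R_B).
22.5/25.3 = R_B/(R_A + R_B) → R_B = R_A · (0.8893)/(1 − 0.8893) = 2.88 × 8.036 = 23.14 kΩ.

R_B ≈ 23.1 kΩ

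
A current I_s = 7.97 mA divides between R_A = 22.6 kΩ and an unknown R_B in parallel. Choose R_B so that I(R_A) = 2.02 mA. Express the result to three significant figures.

R_B ≈ 7.67 kΩ

The fraction through R_A equals R_B/(R_A+R_B).
With f = 0.2535, R_B = R_A · f/(1−f) = 22.6 × 0.3395 = 7.673 kΩ.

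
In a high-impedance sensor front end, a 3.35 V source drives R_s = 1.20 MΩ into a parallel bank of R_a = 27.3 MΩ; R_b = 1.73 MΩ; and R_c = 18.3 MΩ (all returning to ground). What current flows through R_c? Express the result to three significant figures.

I ≈ 0.102 µA

Parallel bank: R_p = 1/(1/27.3 + 1/1.73 + 1/18.3) = 1.494 MΩ.
V_A by voltage divider: V_A = 3.35 × 1.494/(1.20 + 1.494) = 1.858 V.
I(R_c) = V_A / R_c = 1.858/18.3 = 0.1015 µA.
(Equivalently: I_total = 1.243 µA, then current-divider fraction G_k/ΣG = 0.08164.)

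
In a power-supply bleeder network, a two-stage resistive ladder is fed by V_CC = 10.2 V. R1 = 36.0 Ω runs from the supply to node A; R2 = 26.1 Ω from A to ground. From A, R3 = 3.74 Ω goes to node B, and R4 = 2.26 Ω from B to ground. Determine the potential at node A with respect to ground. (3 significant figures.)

V_A ≈ 1.22 V

Looking into the second stage from A: R3 + R4 = 6.000 Ω appears in parallel with R2.
R2 ‖ (R3+R4) = 4.879 Ω.
V_A = 10.2 × 4.879/(36.0 + 4.879) = 1.217 V.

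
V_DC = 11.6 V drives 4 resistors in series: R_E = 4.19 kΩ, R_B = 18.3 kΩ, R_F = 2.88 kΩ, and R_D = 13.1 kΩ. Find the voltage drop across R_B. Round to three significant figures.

Series total: ΣR = 4.19 + 18.3 + 2.88 + 13.1 = 38.47 kΩ.
Voltage divider: V = V_DC · (18.30 / 38.47) = 11.6 × 0.4757 = 5.518 V.

V ≈ 5.52 V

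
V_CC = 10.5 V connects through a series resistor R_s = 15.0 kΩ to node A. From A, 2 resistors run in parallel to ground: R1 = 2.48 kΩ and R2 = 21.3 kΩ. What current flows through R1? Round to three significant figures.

I ≈ 0.546 mA

Combine the parallel branches: R_p = (1/2.48 + 1/21.3)⁻¹ = 2.221 kΩ.
Node voltage V_A = V_CC · R_p/(R_s + R_p) = 10.5 × 0.1290 = 1.354 V.
I(R1) = V_A / R1 = 1.354/2.48 = 0.5461 mA.
(Equivalently: I_total = 0.6097 mA, then current-divider fraction G_k/ΣG = 0.8957.)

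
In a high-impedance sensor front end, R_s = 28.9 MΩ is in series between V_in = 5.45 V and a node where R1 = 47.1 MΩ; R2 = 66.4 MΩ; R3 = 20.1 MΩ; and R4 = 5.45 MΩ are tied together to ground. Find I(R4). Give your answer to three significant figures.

I ≈ 0.114 µA

Equivalent of the parallel group: R_p = 3.710 MΩ.
V_A = 5.45 × 3.710/32.61 = 0.6201 V.
Branch current I = V_A/R4 = 0.6201/5.45 = 0.1138 µA.
(Check via current divider: I_total = 0.1671 µA; share G_k/ΣG = 0.6808 → same result.)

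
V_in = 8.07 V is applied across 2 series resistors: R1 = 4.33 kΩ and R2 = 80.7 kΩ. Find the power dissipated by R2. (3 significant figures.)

Series current I = V_in/ΣR = 8.07/85.03 = 0.09491 mA.
P(R2) = I²·R2 = (0.09491)² × 80.7 = 0.7269 mW.

P ≈ 0.727 mW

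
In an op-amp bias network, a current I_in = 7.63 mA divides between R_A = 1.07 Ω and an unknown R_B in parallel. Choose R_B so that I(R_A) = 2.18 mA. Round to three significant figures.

Two-branch current divider: I_A = I_in · R_B/(R_A + R_B).
With f = 0.2857, R_B = R_A · f/(1−f) = 1.07 × 0.4000 = 0.4280 Ω.

R_B ≈ 0.428 Ω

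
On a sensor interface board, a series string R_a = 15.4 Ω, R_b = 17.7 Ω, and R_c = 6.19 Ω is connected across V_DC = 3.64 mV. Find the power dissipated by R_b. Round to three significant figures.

ΣR = 39.29 Ω → I = 3.64/39.29 = 0.09264 mA.
V(R_b) = I·R = 1.640 mV; P = V·I = 1.640 × 0.09264 = 0.1519 µW.

P ≈ 0.152 µW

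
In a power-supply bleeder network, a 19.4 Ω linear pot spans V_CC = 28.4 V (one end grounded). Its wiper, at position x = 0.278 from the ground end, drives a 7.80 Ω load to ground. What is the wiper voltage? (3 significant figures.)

Lower segment x·R_p = 5.393 Ω; upper segment (1−x)·R_p = 14.01 Ω.
Lower segment in parallel with the load: 5.393 ‖ 7.80 = 3.189 Ω.
Then V_out = V_CC · 3.189/(14.01 + 3.189) = 5.266 V.

V_out ≈ 5.27 V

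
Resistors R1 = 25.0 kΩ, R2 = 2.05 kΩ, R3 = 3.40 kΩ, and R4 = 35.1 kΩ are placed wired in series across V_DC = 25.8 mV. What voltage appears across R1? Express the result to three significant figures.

ΣR = 25.0 + 2.05 + 3.40 + 35.1 = 65.55 kΩ.
Voltage divider: V = V_DC · (25.00 / 65.55) = 25.8 × 0.3814 = 9.840 mV.

V ≈ 9.84 mV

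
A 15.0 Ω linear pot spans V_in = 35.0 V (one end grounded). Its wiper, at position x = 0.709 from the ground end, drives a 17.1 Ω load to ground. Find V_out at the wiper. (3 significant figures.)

V_out ≈ 21.0 V

Lower segment x·R_p = 10.63 Ω; upper segment (1−x)·R_p = 4.365 Ω.
R_L loads the lower segment: effective lower R = 6.557 Ω.
V_out = 35.0 × 6.557/(4.365 + 6.557) = 21.01 V.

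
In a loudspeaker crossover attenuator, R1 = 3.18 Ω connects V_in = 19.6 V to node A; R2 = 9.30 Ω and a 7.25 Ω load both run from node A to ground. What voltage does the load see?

R2 ‖ R_L = (9.30 × 7.25)/(9.30 + 7.25) = 4.074 Ω.
Then V_out = V_in · R2'/(R1 + R2') = 19.6 × 4.074/7.254 = 11.01 V.
(Unloaded it would be 14.6 V; the load pulls it down.)

V_out ≈ 11.0 V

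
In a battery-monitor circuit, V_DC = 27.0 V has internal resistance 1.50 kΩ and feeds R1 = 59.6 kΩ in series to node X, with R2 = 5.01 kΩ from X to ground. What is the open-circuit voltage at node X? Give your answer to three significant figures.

R1' = 1.50 + 59.6 = 61.10 kΩ (source resistance + R1).
With X open, the divider is unloaded: V_th = 27.0 × 5.01/66.11 = 2.046 V.

V_th ≈ 2.05 V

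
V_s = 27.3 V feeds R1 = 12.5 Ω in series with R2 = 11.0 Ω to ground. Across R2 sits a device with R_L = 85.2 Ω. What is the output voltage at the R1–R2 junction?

V_out ≈ 12.0 V

R2 ‖ R_L = (11.0 × 85.2)/(11.0 + 85.2) = 9.742 Ω.
Now apply the divider: V_out = 27.3 × 0.4380 = 11.96 V.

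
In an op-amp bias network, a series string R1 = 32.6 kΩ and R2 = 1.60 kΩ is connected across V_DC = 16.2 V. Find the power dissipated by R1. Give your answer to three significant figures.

Series current I = V_DC/ΣR = 16.2/34.20 = 0.4737 mA.
P(R1) = I²·R1 = (0.4737)² × 32.6 = 7.315 mW.

P ≈ 7.31 mW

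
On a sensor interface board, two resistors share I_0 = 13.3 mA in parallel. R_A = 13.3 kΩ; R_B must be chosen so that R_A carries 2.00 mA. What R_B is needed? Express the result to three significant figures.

R_B ≈ 2.35 kΩ

Two-branch current divider: I_A = I_0 · R_B/(R_A + R_B).
2.00/13.3 = R_B/(R_A + R_B) → R_B = R_A · (0.1504)/(1 − 0.1504) = 13.3 × 0.1770 = 2.354 kΩ.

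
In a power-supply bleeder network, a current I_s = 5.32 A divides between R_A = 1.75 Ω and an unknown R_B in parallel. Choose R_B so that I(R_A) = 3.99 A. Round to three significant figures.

In a two-way split, I_A/I_s = R_B/(R_A + R_B).
With f = 0.7500, R_B = R_A · f/(1−f) = 1.75 × 3.000 = 5.250 Ω.

R_B ≈ 5.25 Ω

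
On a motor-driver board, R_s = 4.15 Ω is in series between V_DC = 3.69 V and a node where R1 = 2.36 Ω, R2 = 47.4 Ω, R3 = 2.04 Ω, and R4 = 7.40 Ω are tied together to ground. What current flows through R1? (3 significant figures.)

I ≈ 0.287 A

Combine the parallel branches: R_p = (1/2.36 + 1/47.4 + 1/2.04 + 1/7.40)⁻¹ = 0.9344 Ω.
V_A by voltage divider: V_A = 3.69 × 0.9344/(4.15 + 0.9344) = 0.6782 V.
Branch current I = V_A/R1 = 0.6782/2.36 = 0.2874 A.
(Check via current divider: I_total = 0.7257 A; share G_k/ΣG = 0.3960 → same result.)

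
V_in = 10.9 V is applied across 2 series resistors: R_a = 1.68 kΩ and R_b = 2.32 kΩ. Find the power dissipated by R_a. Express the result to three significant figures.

P ≈ 12.5 mW

ΣR = 4.000 kΩ → I = 10.9/4.000 = 2.725 mA.
P = I²R = 7.426 × 1.68 = 12.48 mW.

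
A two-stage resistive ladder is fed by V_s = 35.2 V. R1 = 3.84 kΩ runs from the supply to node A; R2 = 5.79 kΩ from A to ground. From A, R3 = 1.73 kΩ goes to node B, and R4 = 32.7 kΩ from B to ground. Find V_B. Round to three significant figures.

The second stage (R3 + R4 = 34.43 kΩ) loads node A in parallel with R2.
R2 ‖ (R3+R4) = 4.956 kΩ.
First divider: V_A = V_s · 4.956/(3.84 + 4.956) = 19.83 V.
V_B = V_A × 0.9498 = 18.84 V.

V_B ≈ 18.8 V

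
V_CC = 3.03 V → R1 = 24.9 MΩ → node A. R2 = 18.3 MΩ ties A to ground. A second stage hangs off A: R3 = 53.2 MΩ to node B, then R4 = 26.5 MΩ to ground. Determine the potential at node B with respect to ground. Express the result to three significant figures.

V_B ≈ 0.377 V

Node A sees R2 in parallel with the series input of stage 2, R3 + R4 = 79.70 MΩ.
R2 ‖ (R3+R4) = 14.88 MΩ.
So V_A = 3.03 × 0.3741 = 1.134 V.
Then the unloaded second divider: V_B = V_A × R4/(R3+R4) = 1.134 × 0.3325 = 0.3769 V.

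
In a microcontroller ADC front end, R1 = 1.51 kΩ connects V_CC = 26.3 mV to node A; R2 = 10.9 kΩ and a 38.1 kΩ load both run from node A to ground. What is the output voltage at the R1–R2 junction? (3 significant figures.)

V_out ≈ 22.3 mV

The load sits in parallel with R2, giving an effective lower resistance R2' = R2·R_L/(R2+R_L) = 8.475 kΩ.
Then V_out = V_CC · R2'/(R1 + R2') = 26.3 × 8.475/9.985 = 22.32 mV.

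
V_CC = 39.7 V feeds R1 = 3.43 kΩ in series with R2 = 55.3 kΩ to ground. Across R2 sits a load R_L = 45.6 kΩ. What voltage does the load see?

R2 ‖ R_L = (55.3 × 45.6)/(55.3 + 45.6) = 24.99 kΩ.
Now apply the divider: V_out = 39.7 × 0.8793 = 34.91 V.

V_out ≈ 34.9 V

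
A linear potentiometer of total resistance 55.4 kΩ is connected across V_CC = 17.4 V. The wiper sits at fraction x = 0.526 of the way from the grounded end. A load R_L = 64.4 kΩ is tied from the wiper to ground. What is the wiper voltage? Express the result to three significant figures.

Split the track: R_lower = x·R_p = 29.14 kΩ, R_upper = (1−x)·R_p = 26.26 kΩ.
Lower segment in parallel with the load: 29.14 ‖ 64.4 = 20.06 kΩ.
Then V_out = V_CC · 20.06/(26.26 + 20.06) = 7.536 V.

V_out ≈ 7.54 V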